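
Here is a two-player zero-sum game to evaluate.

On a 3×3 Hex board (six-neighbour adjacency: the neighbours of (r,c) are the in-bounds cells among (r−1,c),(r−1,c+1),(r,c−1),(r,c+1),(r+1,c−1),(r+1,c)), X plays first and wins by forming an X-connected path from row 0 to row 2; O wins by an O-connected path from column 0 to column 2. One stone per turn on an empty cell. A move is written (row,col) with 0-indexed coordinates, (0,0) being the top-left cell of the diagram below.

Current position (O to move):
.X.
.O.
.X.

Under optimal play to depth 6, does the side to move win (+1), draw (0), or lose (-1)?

ply 1, O at .X./.O./.X. | (0,0)=+1→OX./.O./.X.*; (0,2)=+1→.XO/.O./.X.; (1,0)=+1→.X./OO./.X.; (1,2)=+1→.X./.OO/.X.; (2,0)=+1→.X./.O./OX.; (2,2)=+1→.X./.O./.XO
ply 2, X at OX./.O./.X. | (0,2)=-1→OXX/.O./.X.*; (1,0)=-1→OX./XO./.X.; (1,2)=-1→OX./.OX/.X.; (2,0)=-1→OX./.O./XX.; (2,2)=-1→OX./.O./.XX
ply 3, O at OXX/.O./.X. | (1,0)=-1→OXX/OO./.X.; (1,2)=+1→OXX/.OO/.X.*; (2,0)=-1→OXX/.O./OX.; (2,2)=-1→OXX/.O./.XO
ply 4, X at OXX/.OO/.X. | (1,0)=-1→OXX/XOO/.X.*; (2,0)=-1→OXX/.OO/XX.; (2,2)=-1→OXX/.OO/.XX
ply 5, O at OXX/XOO/.X. | (2,0)=+1→OXX/XOO/OX.*; (2,2)=-1→OXX/XOO/.XO
ply 6: OXX/XOO/OX. is terminal -1 (X); from .X./.O./.X. depth 6

value(.X./.O./.X., O) = +1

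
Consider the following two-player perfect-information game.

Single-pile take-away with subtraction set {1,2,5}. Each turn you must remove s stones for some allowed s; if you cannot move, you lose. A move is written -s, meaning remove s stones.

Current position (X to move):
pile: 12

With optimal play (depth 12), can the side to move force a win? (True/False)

X winning at [12]: False

p1 X@[12]: -1[11]-1* -2[10]-1 -5[7]-1
p2 O@[11]: -1[10]-1 -2[9]+1* -5[6]+1
p3 X@[9]: -1[8]-1* -2[7]-1 -5[4]-1
p4 O@[8]: -1[7]-1 -2[6]+1* -5[3]+1
p5 X@[6]: -1[5]-1* -2[4]-1 -5[1]-1
p6 O@[5]: -1[4]-1 -2[3]+1* -5[0]+1
p7 X@[3]: -1[2]-1* -2[1]-1
p8 O@[2]: -1[1]-1 -2[0]+1*
p9 X@[0] terminal -1; root [12] d12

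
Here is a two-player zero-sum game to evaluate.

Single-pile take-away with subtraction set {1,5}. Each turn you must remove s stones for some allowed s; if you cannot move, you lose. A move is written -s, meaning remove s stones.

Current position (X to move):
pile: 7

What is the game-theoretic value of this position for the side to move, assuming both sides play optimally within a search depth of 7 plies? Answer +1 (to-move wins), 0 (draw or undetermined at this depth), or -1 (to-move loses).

[7] X move#1: -1:+1/6*, -5:+1/2
[6] O move#2: -1:-1/5*, -5:-1/1
[5] X move#3: -1:+1/4*, -5:+1/0
[4] O move#4: -1:-1/3*
[3] X move#5: -1:+1/2*
[2] O move#6: -1:-1/1*
[1] X move#7: -1:+1/0*
[0] end (terminal -1, O#8); searched 7 to 7

value(7, X) = +1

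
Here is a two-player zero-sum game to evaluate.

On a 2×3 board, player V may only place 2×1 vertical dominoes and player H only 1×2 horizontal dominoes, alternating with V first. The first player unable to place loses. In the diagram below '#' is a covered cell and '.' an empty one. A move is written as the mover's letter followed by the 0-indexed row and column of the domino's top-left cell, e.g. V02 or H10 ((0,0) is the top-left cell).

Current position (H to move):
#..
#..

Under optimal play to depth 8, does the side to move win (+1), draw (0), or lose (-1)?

p1 H@[#../#..]: H01[###/#..]+1* H11[#../###]+1
p2 V@[###/#..] terminal -1; root [#../#..] d8

value(#../#.., H) = +1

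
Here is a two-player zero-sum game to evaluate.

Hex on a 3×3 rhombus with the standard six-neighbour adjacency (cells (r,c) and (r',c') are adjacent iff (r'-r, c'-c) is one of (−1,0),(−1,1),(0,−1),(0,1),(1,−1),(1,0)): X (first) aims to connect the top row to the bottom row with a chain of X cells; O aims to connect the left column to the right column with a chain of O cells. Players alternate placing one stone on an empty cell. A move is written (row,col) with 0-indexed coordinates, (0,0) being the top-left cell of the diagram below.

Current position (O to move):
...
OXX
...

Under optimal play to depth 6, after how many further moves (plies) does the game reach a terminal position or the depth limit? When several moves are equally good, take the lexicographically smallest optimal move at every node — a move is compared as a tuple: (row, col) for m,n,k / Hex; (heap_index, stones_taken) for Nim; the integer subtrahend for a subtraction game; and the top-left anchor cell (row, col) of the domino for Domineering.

p1 O@[.../OXX/...]: (0,0)[O../OXX/...]-1* (0,1)[.O./OXX/...]-1 (0,2)[..O/OXX/...]-1 (2,0)[.../OXX/O..]-1 (2,1)[.../OXX/.O.]-1 (2,2)[.../OXX/..O]-1
p2 X@[O../OXX/...]: (0,1)[OX./OXX/...]+1* (0,2)[O.X/OXX/...]+1 (2,0)[O../OXX/X..]+1 (2,1)[O../OXX/.X.]+1 (2,2)[O../OXX/..X]+1
p3 O@[OX./OXX/...]: (0,2)[OXO/OXX/...]-1* (2,0)[OX./OXX/O..]-1 (2,1)[OX./OXX/.O.]-1 (2,2)[OX./OXX/..O]-1
p4 X@[OXO/OXX/...]: (2,0)[OXO/OXX/X..]+1* (2,1)[OXO/OXX/.X.]+1 (2,2)[OXO/OXX/..X]+1
p5 O@[OXO/OXX/X..] terminal -1; root [.../OXX/...] d6

PV length from [.../OXX/...]: 4 plies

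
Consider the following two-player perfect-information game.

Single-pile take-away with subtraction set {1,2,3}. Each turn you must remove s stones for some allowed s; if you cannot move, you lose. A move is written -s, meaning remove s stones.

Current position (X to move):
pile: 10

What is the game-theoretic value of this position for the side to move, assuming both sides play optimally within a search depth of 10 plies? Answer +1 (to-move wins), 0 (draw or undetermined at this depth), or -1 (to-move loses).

value(10, X) = +1

p1 X@[10]: -1[9]-1 -2[8]+1* -3[7]-1
p2 O@[8]: -1[7]-1* -2[6]-1 -3[5]-1
p3 X@[7]: -1[6]-1 -2[5]-1 -3[4]+1*
p4 O@[4]: -1[3]-1* -2[2]-1 -3[1]-1
p5 X@[3]: -1[2]-1 -2[1]-1 -3[0]+1*
p6 O@[0] terminal -1; root [10] d10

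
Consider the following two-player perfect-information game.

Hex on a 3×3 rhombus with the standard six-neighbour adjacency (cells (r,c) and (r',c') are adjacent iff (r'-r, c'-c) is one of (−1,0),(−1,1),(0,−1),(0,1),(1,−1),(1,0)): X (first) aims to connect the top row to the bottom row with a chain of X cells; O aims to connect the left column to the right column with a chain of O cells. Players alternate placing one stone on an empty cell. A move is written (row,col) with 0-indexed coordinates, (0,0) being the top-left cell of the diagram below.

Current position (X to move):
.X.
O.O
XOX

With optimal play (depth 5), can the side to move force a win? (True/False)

X winning at [.X./O.O/XOX]: True

p1 X@[.X./O.O/XOX]: (0,0)[XX./O.O/XOX]-1 (0,2)[.XX/O.O/XOX]-1 (1,1)[.X./OXO/XOX]+1*
p2 O@[.X./OXO/XOX] terminal -1; root [.X./O.O/XOX] d5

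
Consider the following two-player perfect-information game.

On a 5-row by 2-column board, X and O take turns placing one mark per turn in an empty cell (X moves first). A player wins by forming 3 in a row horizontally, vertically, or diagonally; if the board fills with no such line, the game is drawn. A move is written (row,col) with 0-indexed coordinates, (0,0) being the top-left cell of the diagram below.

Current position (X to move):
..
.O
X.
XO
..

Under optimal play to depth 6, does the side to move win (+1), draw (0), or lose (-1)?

value(../.O/X./XO/.., X) = +1

ply 1, X at ../.O/X./XO/.. | (0,0)=-1→X./.O/X./XO/..; (0,1)=-1→.X/.O/X./XO/..; (1,0)=+1→../XO/X./XO/..*; (2,1)=+1→../.O/XX/XO/..; (4,0)=+1→../.O/X./XO/X.; (4,1)=-1→../.O/X./XO/.X
ply 2: ../XO/X./XO/.. is terminal -1 (O); from ../.O/X./XO/.. depth 6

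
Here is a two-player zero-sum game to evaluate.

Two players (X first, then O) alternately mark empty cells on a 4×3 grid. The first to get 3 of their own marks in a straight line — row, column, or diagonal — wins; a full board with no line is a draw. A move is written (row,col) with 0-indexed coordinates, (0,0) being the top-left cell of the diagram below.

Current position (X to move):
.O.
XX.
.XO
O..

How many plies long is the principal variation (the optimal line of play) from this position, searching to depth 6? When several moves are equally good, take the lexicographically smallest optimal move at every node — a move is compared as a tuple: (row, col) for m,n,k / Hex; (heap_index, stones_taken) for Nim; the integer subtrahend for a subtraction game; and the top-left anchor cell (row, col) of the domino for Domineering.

[.O./XX./.XO/O..] X move#1: (0,0):+1/XO./XX./.XO/O..*, (0,2):+1/.OX/XX./.XO/O.., (1,2):+1/.O./XXX/.XO/O.., (2,0):+1/.O./XX./XXO/O.., (3,1):+1/.O./XX./.XO/OX., (3,2):+1/.O./XX./.XO/O.X
[XO./XX./.XO/O..] O move#2: (0,2):-1/XOO/XX./.XO/O..*, (1,2):-1/XO./XXO/.XO/O.., (2,0):-1/XO./XX./OXO/O.., (3,1):-1/XO./XX./.XO/OO., (3,2):-1/XO./XX./.XO/O.O
[XOO/XX./.XO/O..] X move#3: (1,2):+1/XOO/XXX/.XO/O..*, (2,0):+1/XOO/XX./XXO/O.., (3,1):+1/XOO/XX./.XO/OX., (3,2):+1/XOO/XX./.XO/O.X
[XOO/XXX/.XO/O..] end (terminal -1, O#4); searched .O./XX./.XO/O.. to 6

PV length from [.O./XX./.XO/O..]: 3 plies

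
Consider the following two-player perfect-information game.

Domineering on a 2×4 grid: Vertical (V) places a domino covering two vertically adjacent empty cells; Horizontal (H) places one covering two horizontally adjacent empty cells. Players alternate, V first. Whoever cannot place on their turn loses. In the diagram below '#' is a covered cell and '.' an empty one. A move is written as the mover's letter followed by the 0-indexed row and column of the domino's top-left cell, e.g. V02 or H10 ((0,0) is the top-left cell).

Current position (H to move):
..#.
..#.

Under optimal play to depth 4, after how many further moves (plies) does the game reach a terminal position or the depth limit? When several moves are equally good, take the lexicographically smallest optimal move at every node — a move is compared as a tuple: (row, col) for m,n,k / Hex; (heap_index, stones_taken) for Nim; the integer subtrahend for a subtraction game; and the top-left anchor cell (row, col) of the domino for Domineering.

[..#./..#.] H move#1: H00:+1/###./..#.*, H10:+1/..#./###.
[###./..#.] V move#2: V03:-1/####/..##*
[####/..##] H move#3: H10:+1/####/####*
[####/####] end (terminal -1, V#4); searched ..#./..#. to 4

PV length from [..#./..#.]: 3 plies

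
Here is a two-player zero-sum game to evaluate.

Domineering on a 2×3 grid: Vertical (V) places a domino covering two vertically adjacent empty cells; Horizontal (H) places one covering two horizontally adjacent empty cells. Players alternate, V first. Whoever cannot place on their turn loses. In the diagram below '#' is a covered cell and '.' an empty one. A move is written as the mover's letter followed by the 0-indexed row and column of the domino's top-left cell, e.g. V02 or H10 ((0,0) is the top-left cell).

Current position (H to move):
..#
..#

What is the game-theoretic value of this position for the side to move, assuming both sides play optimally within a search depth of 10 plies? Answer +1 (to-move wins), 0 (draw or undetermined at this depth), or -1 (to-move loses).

value(..#/..#, H) = +1

ply 1, H at ..#/..# | H00=+1→###/..#*; H10=+1→..#/###
ply 2: ###/..# is terminal -1 (V); from ..#/..# depth 10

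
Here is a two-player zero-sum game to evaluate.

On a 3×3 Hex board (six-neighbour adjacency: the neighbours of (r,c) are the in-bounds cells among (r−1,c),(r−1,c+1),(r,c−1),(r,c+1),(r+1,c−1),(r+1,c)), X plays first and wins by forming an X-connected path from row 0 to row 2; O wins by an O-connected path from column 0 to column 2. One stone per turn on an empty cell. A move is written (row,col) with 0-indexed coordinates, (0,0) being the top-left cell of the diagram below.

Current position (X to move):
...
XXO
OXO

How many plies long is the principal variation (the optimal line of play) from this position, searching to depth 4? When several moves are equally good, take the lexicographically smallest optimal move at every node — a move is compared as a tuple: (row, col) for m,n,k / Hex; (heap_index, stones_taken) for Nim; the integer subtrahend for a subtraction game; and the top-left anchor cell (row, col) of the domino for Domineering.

PV length from [.../XXO/OXO]: 1 ply

p1 X@[.../XXO/OXO]: (0,0)[X../XXO/OXO]+1* (0,1)[.X./XXO/OXO]+1 (0,2)[..X/XXO/OXO]+1
p2 O@[X../XXO/OXO] terminal -1; root [.../XXO/OXO] d4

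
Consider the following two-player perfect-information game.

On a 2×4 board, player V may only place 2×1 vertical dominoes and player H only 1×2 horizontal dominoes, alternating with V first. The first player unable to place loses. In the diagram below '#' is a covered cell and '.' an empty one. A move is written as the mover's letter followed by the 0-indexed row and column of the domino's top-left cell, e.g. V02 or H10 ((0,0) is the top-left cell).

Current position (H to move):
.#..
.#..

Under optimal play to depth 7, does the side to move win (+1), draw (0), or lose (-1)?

ply 1, H at .#../.#.. | H02=+1→.###/.#..*; H12=+1→.#../.###
ply 2, V at .###/.#.. | V00=-1→####/##..*
ply 3, H at ####/##.. | H12=+1→####/####*
ply 4: ####/#### is terminal -1 (V); from .#../.#.. depth 7

value(.#../.#.., H) = +1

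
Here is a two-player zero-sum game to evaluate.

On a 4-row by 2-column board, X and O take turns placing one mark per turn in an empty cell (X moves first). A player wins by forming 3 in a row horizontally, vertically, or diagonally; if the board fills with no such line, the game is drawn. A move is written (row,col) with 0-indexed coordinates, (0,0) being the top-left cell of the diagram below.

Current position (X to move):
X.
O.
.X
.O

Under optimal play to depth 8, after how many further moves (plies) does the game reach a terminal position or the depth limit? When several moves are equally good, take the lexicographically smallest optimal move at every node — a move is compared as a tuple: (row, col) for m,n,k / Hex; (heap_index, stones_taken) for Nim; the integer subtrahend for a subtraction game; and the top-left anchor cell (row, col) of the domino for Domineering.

PV length from [X./O./.X/.O]: 4 plies

[X./O./.X/.O] X move#1: (0,1):+0/XX/O./.X/.O*, (1,1):+0/X./OX/.X/.O, (2,0):+0/X./O./XX/.O, (3,0):+0/X./O./.X/XO
[XX/O./.X/.O] O move#2: (1,1):+0/XX/OO/.X/.O*, (2,0):-1/XX/O./OX/.O, (3,0):-1/XX/O./.X/OO
[XX/OO/.X/.O] X move#3: (2,0):+0/XX/OO/XX/.O*, (3,0):+0/XX/OO/.X/XO
[XX/OO/XX/.O] O move#4: (3,0):+0/XX/OO/XX/OO*
[XX/OO/XX/OO] end (terminal +0, X#5); searched X./O./.X/.O to 8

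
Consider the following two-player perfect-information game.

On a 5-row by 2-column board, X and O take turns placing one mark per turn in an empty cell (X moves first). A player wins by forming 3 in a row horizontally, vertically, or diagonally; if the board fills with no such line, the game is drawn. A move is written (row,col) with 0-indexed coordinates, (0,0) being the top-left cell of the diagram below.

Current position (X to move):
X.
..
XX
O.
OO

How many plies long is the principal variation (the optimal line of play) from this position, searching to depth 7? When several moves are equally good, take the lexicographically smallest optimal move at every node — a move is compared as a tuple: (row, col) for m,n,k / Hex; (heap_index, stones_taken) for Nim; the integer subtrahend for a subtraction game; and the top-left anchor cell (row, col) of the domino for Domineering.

[X./../XX/O./OO] X move#1: (0,1):+1/XX/../XX/O./OO*, (1,0):+1/X./X./XX/O./OO, (1,1):+1/X./.X/XX/O./OO, (3,1):+1/X./../XX/OX/OO
[XX/../XX/O./OO] O move#2: (1,0):-1/XX/O./XX/O./OO*, (1,1):-1/XX/.O/XX/O./OO, (3,1):-1/XX/../XX/OO/OO
[XX/O./XX/O./OO] X move#3: (1,1):+1/XX/OX/XX/O./OO*, (3,1):+0/XX/O./XX/OX/OO
[XX/OX/XX/O./OO] end (terminal -1, O#4); searched X./../XX/O./OO to 7

PV length from [X./../XX/O./OO]: 3 plies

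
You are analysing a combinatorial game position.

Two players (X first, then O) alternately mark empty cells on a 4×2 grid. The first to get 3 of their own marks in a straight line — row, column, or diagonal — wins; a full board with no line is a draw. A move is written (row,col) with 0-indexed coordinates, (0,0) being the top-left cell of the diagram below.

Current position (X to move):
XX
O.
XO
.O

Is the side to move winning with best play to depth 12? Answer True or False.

X winning at [XX/O./XO/.O]: False

p1 X@[XX/O./XO/.O]: (1,1)[XX/OX/XO/.O]+0* (3,0)[XX/O./XO/XO]-1
p2 O@[XX/OX/XO/.O]: (3,0)[XX/OX/XO/OO]+0*
p3 X@[XX/OX/XO/OO] terminal +0; root [XX/O./XO/.O] d12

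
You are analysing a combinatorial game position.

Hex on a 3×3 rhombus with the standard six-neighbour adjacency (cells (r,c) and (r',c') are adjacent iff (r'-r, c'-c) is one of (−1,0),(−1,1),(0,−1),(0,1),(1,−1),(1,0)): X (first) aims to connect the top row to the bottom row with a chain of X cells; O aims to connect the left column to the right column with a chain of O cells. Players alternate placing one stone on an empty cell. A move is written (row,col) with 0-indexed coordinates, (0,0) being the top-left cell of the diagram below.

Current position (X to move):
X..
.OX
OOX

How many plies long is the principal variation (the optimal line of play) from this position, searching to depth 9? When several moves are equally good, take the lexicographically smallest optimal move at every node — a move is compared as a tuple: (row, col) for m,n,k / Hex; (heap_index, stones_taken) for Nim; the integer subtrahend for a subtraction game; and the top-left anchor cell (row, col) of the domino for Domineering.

p1 X@[X../.OX/OOX]: (0,1)[XX./.OX/OOX]-1 (0,2)[X.X/.OX/OOX]+1* (1,0)[X../XOX/OOX]-1
p2 O@[X.X/.OX/OOX] terminal -1; root [X../.OX/OOX] d9

PV length from [X../.OX/OOX]: 1 ply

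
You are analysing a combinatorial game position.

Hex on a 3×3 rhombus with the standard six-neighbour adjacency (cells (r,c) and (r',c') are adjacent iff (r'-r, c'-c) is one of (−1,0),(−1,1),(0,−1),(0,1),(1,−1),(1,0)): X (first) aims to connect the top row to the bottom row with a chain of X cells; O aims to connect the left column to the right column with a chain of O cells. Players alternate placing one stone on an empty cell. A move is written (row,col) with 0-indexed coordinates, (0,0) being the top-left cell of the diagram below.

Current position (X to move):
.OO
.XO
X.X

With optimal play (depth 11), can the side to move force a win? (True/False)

ply 1, X at .OO/.XO/X.X | (0,0)=-1→XOO/.XO/X.X*; (1,0)=-1→.OO/XXO/X.X; (2,1)=-1→.OO/.XO/XXX
ply 2, O at XOO/.XO/X.X | (1,0)=+1→XOO/OXO/X.X*; (2,1)=-1→XOO/.XO/XOX
ply 3: XOO/OXO/X.X is terminal -1 (X); from .OO/.XO/X.X depth 11

X winning at [.OO/.XO/X.X]: False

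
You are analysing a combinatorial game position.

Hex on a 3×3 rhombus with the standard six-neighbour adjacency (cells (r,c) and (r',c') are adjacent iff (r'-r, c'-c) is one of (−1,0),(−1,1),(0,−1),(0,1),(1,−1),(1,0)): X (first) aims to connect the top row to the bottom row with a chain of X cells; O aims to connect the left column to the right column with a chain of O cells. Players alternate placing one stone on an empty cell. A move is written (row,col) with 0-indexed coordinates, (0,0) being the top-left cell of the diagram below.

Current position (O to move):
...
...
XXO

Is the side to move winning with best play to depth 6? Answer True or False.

O winning at [.../.../XXO]: False

[.../.../XXO] O move#1: (0,0):-1/O../.../XXO*, (0,1):-1/.O./.../XXO, (0,2):-1/..O/.../XXO, (1,0):-1/.../O../XXO, (1,1):-1/.../.O./XXO, (1,2):-1/.../..O/XXO
[O../.../XXO] X move#2: (0,1):+1/OX./.../XXO*, (0,2):+1/O.X/.../XXO, (1,0):+1/O../X../XXO, (1,1):+1/O../.X./XXO, (1,2):+1/O../..X/XXO
[OX./.../XXO] O move#3: (0,2):-1/OXO/.../XXO*, (1,0):-1/OX./O../XXO, (1,1):-1/OX./.O./XXO, (1,2):-1/OX./..O/XXO
[OXO/.../XXO] X move#4: (1,0):+1/OXO/X../XXO*, (1,1):+1/OXO/.X./XXO, (1,2):+1/OXO/..X/XXO
[OXO/X../XXO] end (terminal -1, O#5); searched .../.../XXO to 6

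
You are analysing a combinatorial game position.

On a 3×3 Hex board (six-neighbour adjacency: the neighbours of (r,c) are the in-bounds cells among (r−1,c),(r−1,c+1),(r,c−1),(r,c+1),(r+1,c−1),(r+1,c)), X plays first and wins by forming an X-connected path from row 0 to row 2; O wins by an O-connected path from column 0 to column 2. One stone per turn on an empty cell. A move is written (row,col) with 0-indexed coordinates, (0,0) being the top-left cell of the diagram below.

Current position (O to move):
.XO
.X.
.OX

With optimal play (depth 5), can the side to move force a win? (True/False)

O winning at [.XO/.X./.OX]: False

[.XO/.X./.OX] O move#1: (0,0):-1/OXO/.X./.OX*, (1,0):-1/.XO/OX./.OX, (1,2):-1/.XO/.XO/.OX, (2,0):-1/.XO/.X./OOX
[OXO/.X./.OX] X move#2: (1,0):+1/OXO/XX./.OX*, (1,2):+1/OXO/.XX/.OX, (2,0):+1/OXO/.X./XOX
[OXO/XX./.OX] O move#3: (1,2):-1/OXO/XXO/.OX*, (2,0):-1/OXO/XX./OOX
[OXO/XXO/.OX] X move#4: (2,0):+1/OXO/XXO/XOX*
[OXO/XXO/XOX] end (terminal -1, O#5); searched .XO/.X./.OX to 5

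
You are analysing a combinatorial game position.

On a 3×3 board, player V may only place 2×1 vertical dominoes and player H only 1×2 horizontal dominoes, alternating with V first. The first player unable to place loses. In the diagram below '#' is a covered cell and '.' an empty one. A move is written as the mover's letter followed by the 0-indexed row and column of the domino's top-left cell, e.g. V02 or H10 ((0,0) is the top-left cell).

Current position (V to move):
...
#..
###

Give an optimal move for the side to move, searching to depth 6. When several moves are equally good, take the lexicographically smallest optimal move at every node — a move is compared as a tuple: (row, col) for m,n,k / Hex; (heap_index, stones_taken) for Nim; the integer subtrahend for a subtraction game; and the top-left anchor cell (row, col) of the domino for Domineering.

V's best at [.../#../###]: V01

ply 1, V at .../#../### | V01=+1→.#./##./###*; V02=-1→..#/#.#/###
ply 2: .#./##./### is terminal -1 (H); from .../#../### depth 6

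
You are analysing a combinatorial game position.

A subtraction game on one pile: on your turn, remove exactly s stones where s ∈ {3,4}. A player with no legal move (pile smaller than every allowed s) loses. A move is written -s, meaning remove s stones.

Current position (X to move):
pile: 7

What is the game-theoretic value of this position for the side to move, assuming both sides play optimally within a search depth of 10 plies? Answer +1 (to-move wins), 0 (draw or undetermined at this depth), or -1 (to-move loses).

value(7, X) = -1

ply 1, X at 7 | -3=-1→4*; -4=-1→3
ply 2, O at 4 | -3=+1→1*; -4=+1→0
ply 3: 1 is terminal -1 (X); from 7 depth 10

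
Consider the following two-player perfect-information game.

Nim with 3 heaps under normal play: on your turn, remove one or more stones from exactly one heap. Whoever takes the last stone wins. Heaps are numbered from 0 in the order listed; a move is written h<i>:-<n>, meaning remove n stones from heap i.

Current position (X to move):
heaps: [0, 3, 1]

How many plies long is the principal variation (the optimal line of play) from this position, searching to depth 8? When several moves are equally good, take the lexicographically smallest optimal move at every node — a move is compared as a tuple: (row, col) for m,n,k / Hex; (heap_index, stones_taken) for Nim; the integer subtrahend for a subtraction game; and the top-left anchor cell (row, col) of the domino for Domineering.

[(0,3,1)] X move#1: h1:-1:-1/(0,2,1), h1:-2:+1/(0,1,1)*, h1:-3:-1/(0,0,1), h2:-1:-1/(0,3,0)
[(0,1,1)] O move#2: h1:-1:-1/(0,0,1)*, h2:-1:-1/(0,1,0)
[(0,0,1)] X move#3: h2:-1:+1/(0,0,0)*
[(0,0,0)] end (terminal -1, O#4); searched (0,3,1) to 8

PV length from [(0,3,1)]: 3 plies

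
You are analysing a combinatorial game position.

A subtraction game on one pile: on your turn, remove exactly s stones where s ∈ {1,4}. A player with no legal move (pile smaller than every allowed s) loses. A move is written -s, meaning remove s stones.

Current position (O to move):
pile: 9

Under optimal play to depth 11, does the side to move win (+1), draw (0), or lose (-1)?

ply 1, O at 9 | -1=-1→8; -4=+1→5*
ply 2, X at 5 | -1=-1→4*; -4=-1→1
ply 3, O at 4 | -1=-1→3; -4=+1→0*
ply 4: 0 is terminal -1 (X); from 9 depth 11

value(9, O) = +1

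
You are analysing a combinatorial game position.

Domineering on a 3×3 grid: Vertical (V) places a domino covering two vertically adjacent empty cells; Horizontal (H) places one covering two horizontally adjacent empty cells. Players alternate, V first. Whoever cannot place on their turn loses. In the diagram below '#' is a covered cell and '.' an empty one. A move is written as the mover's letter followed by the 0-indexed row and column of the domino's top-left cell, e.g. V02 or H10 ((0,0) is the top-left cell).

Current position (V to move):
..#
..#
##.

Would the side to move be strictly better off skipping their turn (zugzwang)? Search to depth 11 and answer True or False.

zugzwang(..#/..#/##., V) = False

ply 1, V at ..#/..#/##. | V00=+1→#.#/#.#/##.*; V01=+1→.##/.##/##.
ply 2: #.#/#.#/##. is terminal -1 (H); from ..#/..#/##. depth 11
suppose V passes — search the same position with H to move:
pass> ply 1, H at ..#/..#/##. | H00=+1→###/..#/##.*; H10=+1→..#/###/##.
pass> ply 2: ###/..#/##. is terminal -1 (V); from ..#/..#/##. depth 11
for V: play +1, pass -1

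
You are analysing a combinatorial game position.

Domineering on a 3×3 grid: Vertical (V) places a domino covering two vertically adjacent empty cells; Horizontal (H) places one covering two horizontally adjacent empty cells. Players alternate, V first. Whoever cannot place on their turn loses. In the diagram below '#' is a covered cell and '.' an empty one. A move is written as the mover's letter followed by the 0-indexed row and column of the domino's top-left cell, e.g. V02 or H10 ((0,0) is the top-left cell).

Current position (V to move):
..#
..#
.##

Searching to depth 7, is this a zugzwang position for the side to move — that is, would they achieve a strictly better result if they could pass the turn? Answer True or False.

[..#/..#/.##] V move#1: V00:+1/#.#/#.#/.##*, V01:+1/.##/.##/.##, V10:-1/..#/#.#/###
[#.#/#.#/.##] end (terminal -1, H#2); searched ..#/..#/.## to 7
if V skipped the turn, H would face:
~ [..#/..#/.##] H move#1: H00:-1/###/..#/.##, H10:+1/..#/###/.##*
~ [..#/###/.##] end (terminal -1, V#2); searched ..#/..#/.## to 7
compare (V): move=+1 vs pass=-1

zugzwang(..#/..#/.##, V) = False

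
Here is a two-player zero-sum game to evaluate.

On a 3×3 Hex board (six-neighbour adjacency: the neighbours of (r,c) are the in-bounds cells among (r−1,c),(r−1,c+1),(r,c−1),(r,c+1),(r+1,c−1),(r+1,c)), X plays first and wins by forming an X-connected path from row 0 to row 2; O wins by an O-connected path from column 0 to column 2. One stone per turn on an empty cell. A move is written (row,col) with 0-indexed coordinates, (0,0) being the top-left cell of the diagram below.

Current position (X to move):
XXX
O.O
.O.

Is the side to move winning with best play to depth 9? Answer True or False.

X winning at [XXX/O.O/.O.]: False

[XXX/O.O/.O.] X move#1: (1,1):-1/XXX/OXO/.O.*, (2,0):-1/XXX/O.O/XO., (2,2):-1/XXX/O.O/.OX
[XXX/OXO/.O.] O move#2: (2,0):+1/XXX/OXO/OO.*, (2,2):-1/XXX/OXO/.OO
[XXX/OXO/OO.] end (terminal -1, X#3); searched XXX/O.O/.O. to 9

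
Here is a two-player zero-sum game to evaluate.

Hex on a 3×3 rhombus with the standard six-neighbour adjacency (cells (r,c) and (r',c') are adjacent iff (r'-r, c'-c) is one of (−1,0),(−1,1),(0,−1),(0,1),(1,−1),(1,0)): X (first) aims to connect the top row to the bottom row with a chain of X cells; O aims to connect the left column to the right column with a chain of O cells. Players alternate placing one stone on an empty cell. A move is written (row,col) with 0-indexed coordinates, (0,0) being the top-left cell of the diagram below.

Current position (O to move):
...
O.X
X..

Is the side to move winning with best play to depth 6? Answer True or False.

O winning at [.../O.X/X..]: True

p1 O@[.../O.X/X..]: (0,0)[O../O.X/X..]-1 (0,1)[.O./O.X/X..]-1 (0,2)[..O/O.X/X..]+1* (1,1)[.../OOX/X..]-1 (2,1)[.../O.X/XO.]-1 (2,2)[.../O.X/X.O]-1
p2 X@[..O/O.X/X..]: (0,0)[X.O/O.X/X..]-1* (0,1)[.XO/O.X/X..]-1 (1,1)[..O/OXX/X..]-1 (2,1)[..O/O.X/XX.]-1 (2,2)[..O/O.X/X.X]-1
p3 O@[X.O/O.X/X..]: (0,1)[XOO/O.X/X..]+1* (1,1)[X.O/OOX/X..]+1 (2,1)[X.O/O.X/XO.]+1 (2,2)[X.O/O.X/X.O]+1
p4 X@[XOO/O.X/X..] terminal -1; root [.../O.X/X..] d6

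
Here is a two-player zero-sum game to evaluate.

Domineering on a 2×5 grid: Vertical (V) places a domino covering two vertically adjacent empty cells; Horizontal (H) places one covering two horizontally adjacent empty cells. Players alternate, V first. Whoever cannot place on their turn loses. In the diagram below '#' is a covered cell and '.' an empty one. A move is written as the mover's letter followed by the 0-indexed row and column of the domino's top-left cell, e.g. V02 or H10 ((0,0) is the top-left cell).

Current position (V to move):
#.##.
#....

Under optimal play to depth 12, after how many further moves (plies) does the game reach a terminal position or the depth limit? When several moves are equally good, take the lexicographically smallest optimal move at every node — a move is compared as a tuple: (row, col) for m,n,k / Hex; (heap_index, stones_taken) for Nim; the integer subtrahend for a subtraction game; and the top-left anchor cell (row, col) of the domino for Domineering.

ply 1, V at #.##./#.... | V01=-1→####./##...*; V04=-1→#.###/#...#
ply 2, H at ####./##... | H12=-1→####./####.; H13=+1→####./##.##*
ply 3: ####./##.## is terminal -1 (V); from #.##./#.... depth 12

PV length from [#.##./#....]: 2 plies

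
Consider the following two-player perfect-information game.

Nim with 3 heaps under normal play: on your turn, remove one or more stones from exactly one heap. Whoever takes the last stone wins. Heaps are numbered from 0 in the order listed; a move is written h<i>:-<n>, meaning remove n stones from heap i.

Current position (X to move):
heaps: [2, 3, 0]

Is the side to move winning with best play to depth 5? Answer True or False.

[(2,3,0)] X move#1: h0:-1:-1/(1,3,0), h0:-2:-1/(0,3,0), h1:-1:+1/(2,2,0)*, h1:-2:-1/(2,1,0), h1:-3:-1/(2,0,0)
[(2,2,0)] O move#2: h0:-1:-1/(1,2,0)*, h0:-2:-1/(0,2,0), h1:-1:-1/(2,1,0), h1:-2:-1/(2,0,0)
[(1,2,0)] X move#3: h0:-1:-1/(0,2,0), h1:-1:+1/(1,1,0)*, h1:-2:-1/(1,0,0)
[(1,1,0)] O move#4: h0:-1:-1/(0,1,0)*, h1:-1:-1/(1,0,0)
[(0,1,0)] X move#5: h1:-1:+1/(0,0,0)*
[(0,0,0)] end (terminal -1, O#6); searched (2,3,0) to 5

X winning at [(2,3,0)]: True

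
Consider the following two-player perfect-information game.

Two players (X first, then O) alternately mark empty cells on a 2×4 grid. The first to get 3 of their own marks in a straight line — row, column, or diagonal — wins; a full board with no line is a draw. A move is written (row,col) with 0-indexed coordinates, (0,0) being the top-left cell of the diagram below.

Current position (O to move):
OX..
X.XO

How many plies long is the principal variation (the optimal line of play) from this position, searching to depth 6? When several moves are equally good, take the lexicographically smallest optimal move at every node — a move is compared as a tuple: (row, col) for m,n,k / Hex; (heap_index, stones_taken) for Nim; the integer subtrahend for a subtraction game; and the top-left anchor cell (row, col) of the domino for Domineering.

p1 O@[OX../X.XO]: (0,2)[OXO./X.XO]-1 (0,3)[OX.O/X.XO]-1 (1,1)[OX../XOXO]+0*
p2 X@[OX../XOXO]: (0,2)[OXX./XOXO]+0* (0,3)[OX.X/XOXO]+0
p3 O@[OXX./XOXO]: (0,3)[OXXO/XOXO]+0*
p4 X@[OXXO/XOXO] terminal +0; root [OX../X.XO] d6

PV length from [OX../X.XO]: 3 plies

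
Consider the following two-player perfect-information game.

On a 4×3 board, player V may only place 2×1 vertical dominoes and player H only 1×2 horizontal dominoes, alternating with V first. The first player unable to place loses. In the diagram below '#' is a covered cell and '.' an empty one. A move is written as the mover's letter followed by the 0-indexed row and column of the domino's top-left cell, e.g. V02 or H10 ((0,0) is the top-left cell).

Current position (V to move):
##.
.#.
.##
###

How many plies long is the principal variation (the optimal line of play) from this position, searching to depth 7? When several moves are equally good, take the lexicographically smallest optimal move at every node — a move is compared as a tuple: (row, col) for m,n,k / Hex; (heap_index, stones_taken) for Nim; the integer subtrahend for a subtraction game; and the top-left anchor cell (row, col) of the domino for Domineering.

PV length from [##./.#./.##/###]: 1 ply

p1 V@[##./.#./.##/###]: V02[###/.##/.##/###]+1* V10[##./##./###/###]+1
p2 H@[###/.##/.##/###] terminal -1; root [##./.#./.##/###] d7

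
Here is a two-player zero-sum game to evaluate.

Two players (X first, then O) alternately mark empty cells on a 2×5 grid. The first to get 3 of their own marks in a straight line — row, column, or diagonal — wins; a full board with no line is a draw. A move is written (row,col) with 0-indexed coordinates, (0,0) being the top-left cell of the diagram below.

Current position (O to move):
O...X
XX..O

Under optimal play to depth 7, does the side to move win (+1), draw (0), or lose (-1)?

[O...X/XX..O] O move#1: (0,1):-1/OO..X/XX..O, (0,2):-1/O.O.X/XX..O, (0,3):-1/O..OX/XX..O, (1,2):+0/O...X/XXO.O*, (1,3):-1/O...X/XX.OO
[O...X/XXO.O] X move#2: (0,1):-1/OX..X/XXO.O, (0,2):-1/O.X.X/XXO.O, (0,3):-1/O..XX/XXO.O, (1,3):+0/O...X/XXOXO*
[O...X/XXOXO] O move#3: (0,1):+0/OO..X/XXOXO*, (0,2):+0/O.O.X/XXOXO, (0,3):+0/O..OX/XXOXO
[OO..X/XXOXO] X move#4: (0,2):+0/OOX.X/XXOXO*, (0,3):-1/OO.XX/XXOXO
[OOX.X/XXOXO] O move#5: (0,3):+0/OOXOX/XXOXO*
[OOXOX/XXOXO] end (terminal +0, X#6); searched O...X/XX..O to 7

value(O...X/XX..O, O) = 0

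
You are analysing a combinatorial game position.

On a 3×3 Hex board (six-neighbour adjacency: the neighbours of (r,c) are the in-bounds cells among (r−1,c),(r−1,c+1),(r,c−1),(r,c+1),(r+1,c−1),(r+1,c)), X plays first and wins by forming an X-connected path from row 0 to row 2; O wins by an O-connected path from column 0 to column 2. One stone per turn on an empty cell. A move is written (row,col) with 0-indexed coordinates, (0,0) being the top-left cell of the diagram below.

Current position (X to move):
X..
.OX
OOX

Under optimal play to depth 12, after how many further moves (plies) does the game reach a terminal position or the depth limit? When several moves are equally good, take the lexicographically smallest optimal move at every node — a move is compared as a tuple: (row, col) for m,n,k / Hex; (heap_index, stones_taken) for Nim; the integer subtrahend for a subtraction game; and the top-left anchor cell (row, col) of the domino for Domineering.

[X../.OX/OOX] X move#1: (0,1):-1/XX./.OX/OOX, (0,2):+1/X.X/.OX/OOX*, (1,0):-1/X../XOX/OOX
[X.X/.OX/OOX] end (terminal -1, O#2); searched X../.OX/OOX to 12

PV length from [X../.OX/OOX]: 1 ply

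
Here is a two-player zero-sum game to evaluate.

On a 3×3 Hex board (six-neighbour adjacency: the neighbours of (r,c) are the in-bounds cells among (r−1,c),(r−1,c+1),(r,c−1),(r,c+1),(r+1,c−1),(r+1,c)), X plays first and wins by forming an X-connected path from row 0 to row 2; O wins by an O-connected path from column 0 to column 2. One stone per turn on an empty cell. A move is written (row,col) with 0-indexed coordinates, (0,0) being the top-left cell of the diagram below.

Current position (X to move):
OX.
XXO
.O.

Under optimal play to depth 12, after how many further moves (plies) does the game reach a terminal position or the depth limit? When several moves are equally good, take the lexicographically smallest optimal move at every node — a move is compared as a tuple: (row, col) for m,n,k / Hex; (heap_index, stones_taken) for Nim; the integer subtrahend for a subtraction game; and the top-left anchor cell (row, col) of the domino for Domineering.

PV length from [OX./XXO/.O.]: 1 ply

p1 X@[OX./XXO/.O.]: (0,2)[OXX/XXO/.O.]-1 (2,0)[OX./XXO/XO.]+1* (2,2)[OX./XXO/.OX]-1
p2 O@[OX./XXO/XO.] terminal -1; root [OX./XXO/.O.] d12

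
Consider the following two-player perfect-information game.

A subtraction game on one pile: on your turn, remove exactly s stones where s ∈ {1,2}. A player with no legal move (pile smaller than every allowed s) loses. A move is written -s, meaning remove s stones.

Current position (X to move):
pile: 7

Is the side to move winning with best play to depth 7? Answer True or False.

X winning at [7]: True

p1 X@[7]: -1[6]+1* -2[5]-1
p2 O@[6]: -1[5]-1* -2[4]-1
p3 X@[5]: -1[4]-1 -2[3]+1*
p4 O@[3]: -1[2]-1* -2[1]-1
p5 X@[2]: -1[1]-1 -2[0]+1*
p6 O@[0] terminal -1; root [7] d7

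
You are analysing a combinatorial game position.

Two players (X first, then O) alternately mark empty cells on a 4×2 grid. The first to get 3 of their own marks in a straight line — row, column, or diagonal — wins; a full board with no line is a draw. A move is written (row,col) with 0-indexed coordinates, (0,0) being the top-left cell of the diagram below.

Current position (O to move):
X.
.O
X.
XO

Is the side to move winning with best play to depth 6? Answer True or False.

O winning at [X./.O/X./XO]: True

[X./.O/X./XO] O move#1: (0,1):-1/XO/.O/X./XO, (1,0):+0/X./OO/X./XO, (2,1):+1/X./.O/XO/XO*
[X./.O/XO/XO] end (terminal -1, X#2); searched X./.O/X./XO to 6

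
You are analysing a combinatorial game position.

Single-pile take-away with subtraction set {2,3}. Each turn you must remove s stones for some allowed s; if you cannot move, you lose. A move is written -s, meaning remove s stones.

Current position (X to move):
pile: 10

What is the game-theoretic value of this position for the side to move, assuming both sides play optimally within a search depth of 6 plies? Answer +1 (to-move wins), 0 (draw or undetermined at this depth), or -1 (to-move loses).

value(10, X) = -1

p1 X@[10]: -2[8]-1* -3[7]-1
p2 O@[8]: -2[6]+1* -3[5]+1
p3 X@[6]: -2[4]-1* -3[3]-1
p4 O@[4]: -2[2]-1 -3[1]+1*
p5 X@[1] terminal -1; root [10] d6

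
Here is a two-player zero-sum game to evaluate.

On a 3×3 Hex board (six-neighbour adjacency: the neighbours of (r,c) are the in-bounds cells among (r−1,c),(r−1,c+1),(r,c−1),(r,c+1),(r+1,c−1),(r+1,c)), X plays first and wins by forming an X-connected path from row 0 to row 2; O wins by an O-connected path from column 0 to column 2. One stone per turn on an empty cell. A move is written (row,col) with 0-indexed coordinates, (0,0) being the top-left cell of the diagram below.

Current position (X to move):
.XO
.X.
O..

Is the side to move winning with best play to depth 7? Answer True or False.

p1 X@[.XO/.X./O..]: (0,0)[XXO/.X./O..]-1 (1,0)[.XO/XX./O..]-1 (1,2)[.XO/.XX/O..]+1* (2,1)[.XO/.X./OX.]+1 (2,2)[.XO/.X./O.X]+1
p2 O@[.XO/.XX/O..]: (0,0)[OXO/.XX/O..]-1* (1,0)[.XO/OXX/O..]-1 (2,1)[.XO/.XX/OO.]-1 (2,2)[.XO/.XX/O.O]-1
p3 X@[OXO/.XX/O..]: (1,0)[OXO/XXX/O..]+1* (2,1)[OXO/.XX/OX.]+1 (2,2)[OXO/.XX/O.X]+1
p4 O@[OXO/XXX/O..]: (2,1)[OXO/XXX/OO.]-1* (2,2)[OXO/XXX/O.O]-1
p5 X@[OXO/XXX/OO.]: (2,2)[OXO/XXX/OOX]+1*
p6 O@[OXO/XXX/OOX] terminal -1; root [.XO/.X./O..] d7

X winning at [.XO/.X./O..]: True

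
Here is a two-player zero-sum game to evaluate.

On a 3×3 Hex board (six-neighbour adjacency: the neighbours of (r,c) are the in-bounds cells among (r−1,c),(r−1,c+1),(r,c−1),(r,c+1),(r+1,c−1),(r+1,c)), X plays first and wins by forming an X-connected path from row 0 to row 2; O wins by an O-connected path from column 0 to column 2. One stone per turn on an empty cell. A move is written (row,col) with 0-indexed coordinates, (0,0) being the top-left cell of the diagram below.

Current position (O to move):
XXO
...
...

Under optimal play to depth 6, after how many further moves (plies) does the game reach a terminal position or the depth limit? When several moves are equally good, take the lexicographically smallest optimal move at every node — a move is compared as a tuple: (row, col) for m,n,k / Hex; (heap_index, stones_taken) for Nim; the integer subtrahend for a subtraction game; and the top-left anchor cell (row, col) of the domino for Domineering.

PV length from [XXO/.../...]: 3 plies

[XXO/.../...] O move#1: (1,0):-1/XXO/O../..., (1,1):+1/XXO/.O./...*, (1,2):-1/XXO/..O/..., (2,0):+1/XXO/.../O.., (2,1):-1/XXO/.../.O., (2,2):-1/XXO/.../..O
[XXO/.O./...] X move#2: (1,0):-1/XXO/XO./...*, (1,2):-1/XXO/.OX/..., (2,0):-1/XXO/.O./X.., (2,1):-1/XXO/.O./.X., (2,2):-1/XXO/.O./..X
[XXO/XO./...] O move#3: (1,2):-1/XXO/XOO/..., (2,0):+1/XXO/XO./O..*, (2,1):-1/XXO/XO./.O., (2,2):-1/XXO/XO./..O
[XXO/XO./O..] end (terminal -1, X#4); searched XXO/.../... to 6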